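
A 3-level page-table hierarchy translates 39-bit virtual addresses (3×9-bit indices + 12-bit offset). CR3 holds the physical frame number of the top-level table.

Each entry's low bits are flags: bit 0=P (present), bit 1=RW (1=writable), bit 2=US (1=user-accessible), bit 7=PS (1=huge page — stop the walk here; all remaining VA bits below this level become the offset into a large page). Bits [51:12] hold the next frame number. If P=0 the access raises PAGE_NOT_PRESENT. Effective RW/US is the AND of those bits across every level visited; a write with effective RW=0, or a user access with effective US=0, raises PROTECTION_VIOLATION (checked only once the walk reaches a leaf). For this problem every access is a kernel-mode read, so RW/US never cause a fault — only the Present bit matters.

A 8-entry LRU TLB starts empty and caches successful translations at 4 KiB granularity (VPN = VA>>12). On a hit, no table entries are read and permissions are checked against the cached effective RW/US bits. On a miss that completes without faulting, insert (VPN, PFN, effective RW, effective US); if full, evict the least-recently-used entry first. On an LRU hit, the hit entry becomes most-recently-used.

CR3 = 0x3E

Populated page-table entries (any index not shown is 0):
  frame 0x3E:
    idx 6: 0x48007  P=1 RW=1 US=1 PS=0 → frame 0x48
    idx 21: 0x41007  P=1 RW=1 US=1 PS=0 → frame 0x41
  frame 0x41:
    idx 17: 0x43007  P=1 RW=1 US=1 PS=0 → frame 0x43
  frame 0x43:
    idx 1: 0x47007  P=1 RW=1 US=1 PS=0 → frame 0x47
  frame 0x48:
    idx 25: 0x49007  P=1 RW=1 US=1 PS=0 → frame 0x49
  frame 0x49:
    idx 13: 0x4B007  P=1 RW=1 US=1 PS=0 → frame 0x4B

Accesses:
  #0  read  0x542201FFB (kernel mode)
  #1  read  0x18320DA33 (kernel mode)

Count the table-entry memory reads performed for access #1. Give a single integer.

Walk each access:
#0 VA=0x542201FFB (r,kernel):
  L0: frame=0x3E idx=21 entry=0x41007 [P=1 RW=1 US=1 PS=0]
  L1: frame=0x41 idx=17 entry=0x43007 [P=1 RW=1 US=1 PS=0]
  L2: frame=0x43 idx=1 entry=0x47007 [P=1 RW=1 US=1 PS=0]
  → PA=0x47FFB  (3 entries read)
#1 VA=0x18320DA33 (r,kernel):
  L0: frame=0x3E idx=6 entry=0x48007 [P=1 RW=1 US=1 PS=0]
  L1: frame=0x48 idx=25 entry=0x49007 [P=1 RW=1 US=1 PS=0]
  L2: frame=0x49 idx=13 entry=0x4B007 [P=1 RW=1 US=1 PS=0]
  → PA=0x4BA33  (3 entries read)

Entries read for #1: 3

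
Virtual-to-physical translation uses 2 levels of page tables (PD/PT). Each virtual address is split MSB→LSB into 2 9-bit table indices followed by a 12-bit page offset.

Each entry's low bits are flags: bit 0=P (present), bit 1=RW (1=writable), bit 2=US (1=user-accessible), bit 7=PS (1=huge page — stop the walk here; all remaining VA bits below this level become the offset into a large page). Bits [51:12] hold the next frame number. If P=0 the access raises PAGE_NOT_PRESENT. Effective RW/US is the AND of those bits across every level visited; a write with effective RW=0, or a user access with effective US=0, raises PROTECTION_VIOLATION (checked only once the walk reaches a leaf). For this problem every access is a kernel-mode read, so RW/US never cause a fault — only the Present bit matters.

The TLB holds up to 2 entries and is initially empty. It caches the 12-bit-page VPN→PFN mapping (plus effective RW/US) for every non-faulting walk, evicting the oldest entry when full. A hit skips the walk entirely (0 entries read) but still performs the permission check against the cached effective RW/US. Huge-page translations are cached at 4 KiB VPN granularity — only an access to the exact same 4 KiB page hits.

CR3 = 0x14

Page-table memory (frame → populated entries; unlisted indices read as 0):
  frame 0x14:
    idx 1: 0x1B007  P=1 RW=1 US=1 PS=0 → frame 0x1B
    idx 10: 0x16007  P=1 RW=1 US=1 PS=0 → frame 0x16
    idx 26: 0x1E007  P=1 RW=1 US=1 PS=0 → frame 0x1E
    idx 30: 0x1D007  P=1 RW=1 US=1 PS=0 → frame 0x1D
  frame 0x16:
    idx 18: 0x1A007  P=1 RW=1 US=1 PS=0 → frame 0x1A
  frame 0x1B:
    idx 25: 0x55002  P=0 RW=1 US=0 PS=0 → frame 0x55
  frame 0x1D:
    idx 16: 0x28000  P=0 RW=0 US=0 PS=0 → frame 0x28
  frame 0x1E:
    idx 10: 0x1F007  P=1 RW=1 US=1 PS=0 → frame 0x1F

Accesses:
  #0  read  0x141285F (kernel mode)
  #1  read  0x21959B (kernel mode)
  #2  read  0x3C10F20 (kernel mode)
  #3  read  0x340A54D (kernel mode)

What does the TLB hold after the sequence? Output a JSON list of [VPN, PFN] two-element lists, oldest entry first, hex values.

Walk each access:
#0 VA=0x141285F (r,kernel):
  L0: frame=0x14 idx=10 entry=0x16007 [P=1 RW=1 US=1 PS=0]
  L1: frame=0x16 idx=18 entry=0x1A007 [P=1 RW=1 US=1 PS=0]
  → PA=0x1A85F  (2 entries read)
#1 VA=0x21959B (r,kernel):
  L0: frame=0x14 idx=1 entry=0x1B007 [P=1 RW=1 US=1 PS=0]
  L1: frame=0x1B idx=25 entry=0x55002 [P=0 RW=1 US=0 PS=0]
  → PAGE_NOT_PRESENT  (2 entries read)
#2 VA=0x3C10F20 (r,kernel):
  L0: frame=0x14 idx=30 entry=0x1D007 [P=1 RW=1 US=1 PS=0]
  L1: frame=0x1D idx=16 entry=0x28000 [P=0 RW=0 US=0 PS=0]
  → PAGE_NOT_PRESENT  (2 entries read)
#3 VA=0x340A54D (r,kernel):
  L0: frame=0x14 idx=26 entry=0x1E007 [P=1 RW=1 US=1 PS=0]
  L1: frame=0x1E idx=10 entry=0x1F007 [P=1 RW=1 US=1 PS=0]
  → PA=0x1F54D  (2 entries read)

TLB: [["0x1412", "0x1A"], ["0x340A", "0x1F"]]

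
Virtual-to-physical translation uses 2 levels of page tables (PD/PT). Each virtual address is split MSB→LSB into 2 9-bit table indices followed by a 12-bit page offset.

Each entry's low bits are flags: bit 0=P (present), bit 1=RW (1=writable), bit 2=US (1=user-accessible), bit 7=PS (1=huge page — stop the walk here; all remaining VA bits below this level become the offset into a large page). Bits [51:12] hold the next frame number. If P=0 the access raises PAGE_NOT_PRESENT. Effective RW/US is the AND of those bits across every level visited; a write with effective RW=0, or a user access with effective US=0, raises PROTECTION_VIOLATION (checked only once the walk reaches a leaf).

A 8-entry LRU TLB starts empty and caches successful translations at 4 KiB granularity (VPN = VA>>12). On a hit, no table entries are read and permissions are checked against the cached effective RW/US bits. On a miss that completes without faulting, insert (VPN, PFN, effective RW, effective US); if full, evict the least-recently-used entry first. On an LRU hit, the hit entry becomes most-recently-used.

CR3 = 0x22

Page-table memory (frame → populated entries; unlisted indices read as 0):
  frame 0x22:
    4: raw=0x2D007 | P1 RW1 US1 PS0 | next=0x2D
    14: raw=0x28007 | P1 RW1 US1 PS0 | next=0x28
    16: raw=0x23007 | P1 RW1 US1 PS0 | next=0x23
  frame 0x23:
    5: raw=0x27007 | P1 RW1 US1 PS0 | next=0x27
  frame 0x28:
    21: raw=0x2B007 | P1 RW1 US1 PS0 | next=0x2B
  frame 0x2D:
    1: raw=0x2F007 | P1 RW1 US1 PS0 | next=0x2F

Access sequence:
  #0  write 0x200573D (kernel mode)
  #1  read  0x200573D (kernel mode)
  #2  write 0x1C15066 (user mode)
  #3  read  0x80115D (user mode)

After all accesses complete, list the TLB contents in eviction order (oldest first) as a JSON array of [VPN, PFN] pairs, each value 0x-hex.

Walk each access:
#0 VA=0x200573D (w,kernel):
  L0 @0x22[16] → 0x23007  P=1,RW=1,US=1,PS=0
  L1 @0x23[5] → 0x27007  P=1,RW=1,US=1,PS=0
  → PA=0x2773D  (2 entries read)
#1 VA=0x200573D (r,kernel):
  TLB hit vpn=0x2005 → PA=0x2773D
#2 VA=0x1C15066 (w,user):
  L0 @0x22[14] → 0x28007  P=1,RW=1,US=1,PS=0
  L1 @0x28[21] → 0x2B007  P=1,RW=1,US=1,PS=0
  → PA=0x2B066  (2 entries read)
#3 VA=0x80115D (r,user):
  L0 @0x22[4] → 0x2D007  P=1,RW=1,US=1,PS=0
  L1 @0x2D[1] → 0x2F007  P=1,RW=1,US=1,PS=0
  → PA=0x2F15D  (2 entries read)

TLB: [["0x2005", "0x27"], ["0x1C15", "0x2B"], ["0x801", "0x2F"]]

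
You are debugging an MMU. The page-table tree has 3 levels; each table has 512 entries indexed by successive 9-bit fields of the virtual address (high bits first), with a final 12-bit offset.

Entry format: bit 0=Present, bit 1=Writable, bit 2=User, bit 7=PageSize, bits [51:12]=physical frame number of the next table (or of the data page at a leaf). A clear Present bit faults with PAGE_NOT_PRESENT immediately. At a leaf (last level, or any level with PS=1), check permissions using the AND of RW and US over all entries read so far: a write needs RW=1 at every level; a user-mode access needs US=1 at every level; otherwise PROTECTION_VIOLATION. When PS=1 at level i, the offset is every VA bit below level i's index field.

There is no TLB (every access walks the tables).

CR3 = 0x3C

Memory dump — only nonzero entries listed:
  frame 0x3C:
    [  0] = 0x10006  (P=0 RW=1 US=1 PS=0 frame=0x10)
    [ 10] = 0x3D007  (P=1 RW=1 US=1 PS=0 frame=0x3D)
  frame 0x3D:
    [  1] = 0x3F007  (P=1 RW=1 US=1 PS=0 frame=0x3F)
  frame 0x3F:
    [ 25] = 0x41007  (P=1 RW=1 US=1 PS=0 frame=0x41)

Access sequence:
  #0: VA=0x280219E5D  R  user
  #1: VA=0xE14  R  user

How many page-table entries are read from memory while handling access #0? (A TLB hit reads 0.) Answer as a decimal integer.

Walk each access:
#0 VA=0x280219E5D (r,user):
  L0: frame=0x3C idx=10 entry=0x3D007 [P=1 RW=1 US=1 PS=0]
  L1: frame=0x3D idx=1 entry=0x3F007 [P=1 RW=1 US=1 PS=0]
  L2: frame=0x3F idx=25 entry=0x41007 [P=1 RW=1 US=1 PS=0]
  ⇒ phys 0x41E5D  [3 reads]
#1 VA=0xE14 (r,user):
  L0: frame=0x3C idx=0 entry=0x10006 [P=0 RW=1 US=1 PS=0]
  ⇒ fault: PAGE_NOT_PRESENT  — 1 lookups

Entries read for #0: 3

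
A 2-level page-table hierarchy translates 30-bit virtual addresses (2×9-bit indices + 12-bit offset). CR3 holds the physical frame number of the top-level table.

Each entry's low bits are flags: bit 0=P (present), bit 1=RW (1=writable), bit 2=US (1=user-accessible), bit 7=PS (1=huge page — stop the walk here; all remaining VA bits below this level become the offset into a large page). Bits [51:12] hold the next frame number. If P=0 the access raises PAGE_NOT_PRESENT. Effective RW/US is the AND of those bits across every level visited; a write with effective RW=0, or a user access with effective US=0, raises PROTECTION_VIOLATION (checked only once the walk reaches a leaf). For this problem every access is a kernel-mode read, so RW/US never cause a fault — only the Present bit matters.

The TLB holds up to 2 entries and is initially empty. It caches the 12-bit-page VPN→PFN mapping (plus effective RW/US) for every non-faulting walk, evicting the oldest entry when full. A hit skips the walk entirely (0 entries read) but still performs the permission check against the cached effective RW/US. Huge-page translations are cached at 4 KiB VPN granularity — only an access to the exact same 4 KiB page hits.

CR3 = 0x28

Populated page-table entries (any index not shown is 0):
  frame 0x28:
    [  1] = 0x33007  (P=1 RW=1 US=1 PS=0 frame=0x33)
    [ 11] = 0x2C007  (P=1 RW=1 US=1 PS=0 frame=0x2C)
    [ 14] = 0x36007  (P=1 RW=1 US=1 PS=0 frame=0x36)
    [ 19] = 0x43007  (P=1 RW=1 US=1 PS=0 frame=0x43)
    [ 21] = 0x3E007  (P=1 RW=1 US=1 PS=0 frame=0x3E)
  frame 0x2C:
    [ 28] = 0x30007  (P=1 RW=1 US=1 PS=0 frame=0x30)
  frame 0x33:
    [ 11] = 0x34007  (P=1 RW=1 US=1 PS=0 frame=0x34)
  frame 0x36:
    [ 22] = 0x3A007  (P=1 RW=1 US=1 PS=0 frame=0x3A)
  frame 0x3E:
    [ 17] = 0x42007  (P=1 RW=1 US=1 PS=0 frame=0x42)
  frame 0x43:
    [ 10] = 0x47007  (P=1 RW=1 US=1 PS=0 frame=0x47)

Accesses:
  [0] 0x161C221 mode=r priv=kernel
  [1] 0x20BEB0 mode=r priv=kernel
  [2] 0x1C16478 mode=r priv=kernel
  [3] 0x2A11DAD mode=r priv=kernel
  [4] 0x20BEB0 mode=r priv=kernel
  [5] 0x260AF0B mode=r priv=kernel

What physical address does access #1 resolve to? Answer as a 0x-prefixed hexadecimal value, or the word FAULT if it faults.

Per-access translation:
#0 VA=0x161C221 (r,kernel):
  [0] read 0x28 idx=11: raw=0x2C007 flags P=1 W=1 U=1 S=0
  [1] read 0x2C idx=28: raw=0x30007 flags P=1 W=1 U=1 S=0
  ✓ 0x30221  — 2 lookups
#1 VA=0x20BEB0 (r,kernel):
  [0] read 0x28 idx=1: raw=0x33007 flags P=1 W=1 U=1 S=0
  [1] read 0x33 idx=11: raw=0x34007 flags P=1 W=1 U=1 S=0
  ✓ 0x34EB0  — 2 lookups
#2 VA=0x1C16478 (r,kernel):
  [0] read 0x28 idx=14: raw=0x36007 flags P=1 W=1 U=1 S=0
  [1] read 0x36 idx=22: raw=0x3A007 flags P=1 W=1 U=1 S=0
  ✓ 0x3A478  — 2 lookups
#3 VA=0x2A11DAD (r,kernel):
  [0] read 0x28 idx=21: raw=0x3E007 flags P=1 W=1 U=1 S=0
  [1] read 0x3E idx=17: raw=0x42007 flags P=1 W=1 U=1 S=0
  ✓ 0x42DAD  — 2 lookups
#4 VA=0x20BEB0 (r,kernel):
  [0] read 0x28 idx=1: raw=0x33007 flags P=1 W=1 U=1 S=0
  [1] read 0x33 idx=11: raw=0x34007 flags P=1 W=1 U=1 S=0
  ✓ 0x34EB0  — 2 lookups
#5 VA=0x260AF0B (r,kernel):
  [0] read 0x28 idx=19: raw=0x43007 flags P=1 W=1 U=1 S=0
  [1] read 0x43 idx=10: raw=0x47007 flags P=1 W=1 U=1 S=0
  ✓ 0x47F0B  — 2 lookups

Access #1 PA: 0x34EB0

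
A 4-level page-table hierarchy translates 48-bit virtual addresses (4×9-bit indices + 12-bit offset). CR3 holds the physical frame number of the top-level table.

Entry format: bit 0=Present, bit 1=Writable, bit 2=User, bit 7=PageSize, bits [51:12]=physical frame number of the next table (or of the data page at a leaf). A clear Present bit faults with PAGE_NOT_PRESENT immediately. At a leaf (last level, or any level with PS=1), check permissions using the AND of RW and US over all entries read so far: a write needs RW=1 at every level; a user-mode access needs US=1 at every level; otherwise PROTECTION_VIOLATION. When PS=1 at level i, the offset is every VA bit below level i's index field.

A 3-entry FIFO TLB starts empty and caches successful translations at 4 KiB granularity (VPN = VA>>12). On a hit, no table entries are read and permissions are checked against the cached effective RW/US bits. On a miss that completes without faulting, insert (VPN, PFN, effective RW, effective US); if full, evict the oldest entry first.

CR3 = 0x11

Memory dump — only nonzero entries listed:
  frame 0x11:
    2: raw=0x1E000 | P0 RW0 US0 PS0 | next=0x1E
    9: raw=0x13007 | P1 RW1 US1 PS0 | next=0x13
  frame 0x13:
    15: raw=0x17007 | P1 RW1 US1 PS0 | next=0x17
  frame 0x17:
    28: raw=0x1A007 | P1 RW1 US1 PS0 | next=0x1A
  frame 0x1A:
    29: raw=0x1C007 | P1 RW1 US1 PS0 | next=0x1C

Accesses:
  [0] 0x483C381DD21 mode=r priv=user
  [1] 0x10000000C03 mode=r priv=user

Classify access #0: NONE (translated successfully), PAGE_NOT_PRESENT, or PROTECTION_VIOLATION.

Walk each access:
#0 VA=0x483C381DD21 (r,user):
  L0: frame=0x11 idx=9 entry=0x13007 [P=1 RW=1 US=1 PS=0]
  L1: frame=0x13 idx=15 entry=0x17007 [P=1 RW=1 US=1 PS=0]
  L2: frame=0x17 idx=28 entry=0x1A007 [P=1 RW=1 US=1 PS=0]
  L3: frame=0x1A idx=29 entry=0x1C007 [P=1 RW=1 US=1 PS=0]
  ✓ 0x1CD21  — 4 lookups
#1 VA=0x10000000C03 (r,user):
  L0: frame=0x11 idx=2 entry=0x1E000 [P=0 RW=0 US=0 PS=0]
  → PAGE_NOT_PRESENT  (1 entries read)

Access #0 fault: NONE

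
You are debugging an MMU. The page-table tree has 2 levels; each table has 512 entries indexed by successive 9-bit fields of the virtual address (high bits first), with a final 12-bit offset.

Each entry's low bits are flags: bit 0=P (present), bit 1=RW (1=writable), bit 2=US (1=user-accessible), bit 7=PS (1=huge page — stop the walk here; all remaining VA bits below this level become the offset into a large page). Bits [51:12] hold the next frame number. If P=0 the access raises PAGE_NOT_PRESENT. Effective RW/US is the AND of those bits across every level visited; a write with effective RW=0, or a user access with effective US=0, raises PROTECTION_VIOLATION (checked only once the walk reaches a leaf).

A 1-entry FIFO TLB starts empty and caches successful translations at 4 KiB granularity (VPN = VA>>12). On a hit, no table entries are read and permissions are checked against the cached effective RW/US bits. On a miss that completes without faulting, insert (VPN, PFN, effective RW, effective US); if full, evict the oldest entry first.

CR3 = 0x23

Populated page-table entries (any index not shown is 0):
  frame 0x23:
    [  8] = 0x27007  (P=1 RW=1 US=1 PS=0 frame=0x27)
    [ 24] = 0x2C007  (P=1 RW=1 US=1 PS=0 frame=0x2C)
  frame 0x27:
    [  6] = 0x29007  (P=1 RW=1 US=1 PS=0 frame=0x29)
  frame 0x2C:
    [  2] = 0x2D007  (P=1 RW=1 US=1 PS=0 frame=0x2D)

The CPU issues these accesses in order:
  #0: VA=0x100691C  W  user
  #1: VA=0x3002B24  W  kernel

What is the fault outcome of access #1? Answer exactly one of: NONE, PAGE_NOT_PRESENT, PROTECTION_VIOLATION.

Per-access translation:
#0 VA=0x100691C (w,user):
  L0 @0x23[8] → 0x27007  P=1,RW=1,US=1,PS=0
  L1 @0x27[6] → 0x29007  P=1,RW=1,US=1,PS=0
  → PA=0x2991C  (2 entries read)
#1 VA=0x3002B24 (w,kernel):
  L0 @0x23[24] → 0x2C007  P=1,RW=1,US=1,PS=0
  L1 @0x2C[2] → 0x2D007  P=1,RW=1,US=1,PS=0
  → PA=0x2DB24  (2 entries read)

Access #1 fault: NONE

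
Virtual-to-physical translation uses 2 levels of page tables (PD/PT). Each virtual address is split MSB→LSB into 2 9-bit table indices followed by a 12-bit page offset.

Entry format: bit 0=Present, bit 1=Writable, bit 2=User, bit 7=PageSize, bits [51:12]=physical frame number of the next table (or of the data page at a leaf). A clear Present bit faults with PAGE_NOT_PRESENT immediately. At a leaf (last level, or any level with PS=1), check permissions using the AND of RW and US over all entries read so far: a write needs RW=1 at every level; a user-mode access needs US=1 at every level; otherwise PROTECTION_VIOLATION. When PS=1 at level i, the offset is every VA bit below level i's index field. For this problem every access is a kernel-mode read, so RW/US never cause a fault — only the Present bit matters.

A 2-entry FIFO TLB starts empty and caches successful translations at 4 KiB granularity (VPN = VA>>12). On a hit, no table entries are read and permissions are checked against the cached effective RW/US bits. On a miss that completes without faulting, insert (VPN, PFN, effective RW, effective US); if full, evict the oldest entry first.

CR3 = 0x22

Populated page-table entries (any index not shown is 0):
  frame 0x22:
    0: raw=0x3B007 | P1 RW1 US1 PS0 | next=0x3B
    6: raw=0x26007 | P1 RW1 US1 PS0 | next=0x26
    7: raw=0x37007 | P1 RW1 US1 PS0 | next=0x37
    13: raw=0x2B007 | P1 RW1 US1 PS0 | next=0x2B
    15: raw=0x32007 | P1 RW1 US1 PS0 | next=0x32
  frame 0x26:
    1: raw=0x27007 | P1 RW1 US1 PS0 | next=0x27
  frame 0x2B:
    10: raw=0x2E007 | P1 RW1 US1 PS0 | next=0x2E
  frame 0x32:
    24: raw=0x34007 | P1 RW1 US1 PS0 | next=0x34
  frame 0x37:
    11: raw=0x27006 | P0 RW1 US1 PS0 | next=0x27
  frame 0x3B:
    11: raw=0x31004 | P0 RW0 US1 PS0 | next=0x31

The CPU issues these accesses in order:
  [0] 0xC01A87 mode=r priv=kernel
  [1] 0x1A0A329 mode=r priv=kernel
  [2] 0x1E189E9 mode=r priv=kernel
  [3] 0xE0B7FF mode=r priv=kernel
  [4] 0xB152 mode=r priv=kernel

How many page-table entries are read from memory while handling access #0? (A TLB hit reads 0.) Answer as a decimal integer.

Trace:
#0 VA=0xC01A87 (r,kernel):
  lvl0: tbl 0x22, slot 6 ⇒ 0x26007 (P1/RW1/US1/PS0)
  lvl1: tbl 0x26, slot 1 ⇒ 0x27007 (P1/RW1/US1/PS0)
  ✓ 0x27A87  — 2 lookups
#1 VA=0x1A0A329 (r,kernel):
  lvl0: tbl 0x22, slot 13 ⇒ 0x2B007 (P1/RW1/US1/PS0)
  lvl1: tbl 0x2B, slot 10 ⇒ 0x2E007 (P1/RW1/US1/PS0)
  ✓ 0x2E329  — 2 lookups
#2 VA=0x1E189E9 (r,kernel):
  lvl0: tbl 0x22, slot 15 ⇒ 0x32007 (P1/RW1/US1/PS0)
  lvl1: tbl 0x32, slot 24 ⇒ 0x34007 (P1/RW1/US1/PS0)
  ✓ 0x349E9  — 2 lookups
#3 VA=0xE0B7FF (r,kernel):
  lvl0: tbl 0x22, slot 7 ⇒ 0x37007 (P1/RW1/US1/PS0)
  lvl1: tbl 0x37, slot 11 ⇒ 0x27006 (P0/RW1/US1/PS0)
  ✗ PAGE_NOT_PRESENT  [2 reads]
#4 VA=0xB152 (r,kernel):
  lvl0: tbl 0x22, slot 0 ⇒ 0x3B007 (P1/RW1/US1/PS0)
  lvl1: tbl 0x3B, slot 11 ⇒ 0x31004 (P0/RW0/US1/PS0)
  ✗ PAGE_NOT_PRESENT  [2 reads]

Entries read for #0: 2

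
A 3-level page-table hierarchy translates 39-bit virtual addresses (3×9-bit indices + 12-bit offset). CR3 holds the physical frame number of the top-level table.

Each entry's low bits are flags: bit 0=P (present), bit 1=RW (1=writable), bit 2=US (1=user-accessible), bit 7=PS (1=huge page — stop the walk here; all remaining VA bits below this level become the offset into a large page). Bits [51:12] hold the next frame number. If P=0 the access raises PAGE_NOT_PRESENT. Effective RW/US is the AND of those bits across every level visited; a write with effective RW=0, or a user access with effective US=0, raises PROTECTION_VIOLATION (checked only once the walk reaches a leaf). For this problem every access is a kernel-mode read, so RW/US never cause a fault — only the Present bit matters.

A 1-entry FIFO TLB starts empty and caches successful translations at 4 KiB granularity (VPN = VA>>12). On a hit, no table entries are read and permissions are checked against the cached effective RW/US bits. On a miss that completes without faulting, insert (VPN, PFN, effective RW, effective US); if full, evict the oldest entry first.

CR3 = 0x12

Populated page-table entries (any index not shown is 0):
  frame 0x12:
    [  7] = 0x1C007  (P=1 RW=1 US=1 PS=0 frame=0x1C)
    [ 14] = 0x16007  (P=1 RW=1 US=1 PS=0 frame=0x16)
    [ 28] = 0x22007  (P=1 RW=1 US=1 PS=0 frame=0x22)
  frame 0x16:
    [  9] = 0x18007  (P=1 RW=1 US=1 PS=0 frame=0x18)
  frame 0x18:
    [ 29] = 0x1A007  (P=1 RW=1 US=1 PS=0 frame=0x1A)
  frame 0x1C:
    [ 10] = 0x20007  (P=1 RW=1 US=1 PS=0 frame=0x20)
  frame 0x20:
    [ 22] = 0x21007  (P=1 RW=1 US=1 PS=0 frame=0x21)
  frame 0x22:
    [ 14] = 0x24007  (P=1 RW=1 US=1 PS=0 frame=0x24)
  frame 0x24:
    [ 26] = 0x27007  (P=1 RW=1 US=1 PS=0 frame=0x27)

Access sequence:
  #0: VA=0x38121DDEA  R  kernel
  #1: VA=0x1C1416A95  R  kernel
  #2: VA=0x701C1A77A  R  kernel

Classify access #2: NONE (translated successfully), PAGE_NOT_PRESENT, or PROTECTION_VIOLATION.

Trace:
#0 VA=0x38121DDEA (r,kernel):
  L0: frame=0x12 idx=14 entry=0x16007 [P=1 RW=1 US=1 PS=0]
  L1: frame=0x16 idx=9 entry=0x18007 [P=1 RW=1 US=1 PS=0]
  L2: frame=0x18 idx=29 entry=0x1A007 [P=1 RW=1 US=1 PS=0]
  → PA=0x1ADEA  (3 entries read)
#1 VA=0x1C1416A95 (r,kernel):
  L0: frame=0x12 idx=7 entry=0x1C007 [P=1 RW=1 US=1 PS=0]
  L1: frame=0x1C idx=10 entry=0x20007 [P=1 RW=1 US=1 PS=0]
  L2: frame=0x20 idx=22 entry=0x21007 [P=1 RW=1 US=1 PS=0]
  → PA=0x21A95  (3 entries read)
#2 VA=0x701C1A77A (r,kernel):
  L0: frame=0x12 idx=28 entry=0x22007 [P=1 RW=1 US=1 PS=0]
  L1: frame=0x22 idx=14 entry=0x24007 [P=1 RW=1 US=1 PS=0]
  L2: frame=0x24 idx=26 entry=0x27007 [P=1 RW=1 US=1 PS=0]
  → PA=0x2777A  (3 entries read)

Access #2 fault: NONE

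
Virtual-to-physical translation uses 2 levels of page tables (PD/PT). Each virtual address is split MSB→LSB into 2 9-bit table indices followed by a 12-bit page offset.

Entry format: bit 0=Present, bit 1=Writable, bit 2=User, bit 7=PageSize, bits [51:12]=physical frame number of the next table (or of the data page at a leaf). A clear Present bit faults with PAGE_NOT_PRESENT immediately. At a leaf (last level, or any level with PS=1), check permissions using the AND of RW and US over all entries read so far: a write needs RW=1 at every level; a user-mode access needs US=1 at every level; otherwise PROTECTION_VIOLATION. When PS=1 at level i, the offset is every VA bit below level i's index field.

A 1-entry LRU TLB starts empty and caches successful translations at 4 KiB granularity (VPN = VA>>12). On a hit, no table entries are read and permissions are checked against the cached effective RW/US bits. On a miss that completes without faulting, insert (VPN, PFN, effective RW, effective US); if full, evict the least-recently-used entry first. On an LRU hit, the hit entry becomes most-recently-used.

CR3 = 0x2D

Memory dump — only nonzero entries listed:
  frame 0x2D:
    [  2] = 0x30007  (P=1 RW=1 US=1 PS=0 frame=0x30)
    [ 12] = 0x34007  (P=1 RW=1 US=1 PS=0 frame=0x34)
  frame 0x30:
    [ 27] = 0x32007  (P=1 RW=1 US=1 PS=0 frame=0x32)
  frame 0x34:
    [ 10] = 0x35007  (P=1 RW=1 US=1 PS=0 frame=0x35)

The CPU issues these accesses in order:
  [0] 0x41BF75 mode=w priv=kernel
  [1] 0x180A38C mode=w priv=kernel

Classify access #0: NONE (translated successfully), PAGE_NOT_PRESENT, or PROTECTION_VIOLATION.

Walk each access:
#0 VA=0x41BF75 (w,kernel):
  L0 @0x2D[2] → 0x30007  P=1,RW=1,US=1,PS=0
  L1 @0x30[27] → 0x32007  P=1,RW=1,US=1,PS=0
  ⇒ phys 0x32F75  [2 reads]
#1 VA=0x180A38C (w,kernel):
  L0 @0x2D[12] → 0x34007  P=1,RW=1,US=1,PS=0
  L1 @0x34[10] → 0x35007  P=1,RW=1,US=1,PS=0
  ⇒ phys 0x3538C  [2 reads]

Access #0 fault: NONE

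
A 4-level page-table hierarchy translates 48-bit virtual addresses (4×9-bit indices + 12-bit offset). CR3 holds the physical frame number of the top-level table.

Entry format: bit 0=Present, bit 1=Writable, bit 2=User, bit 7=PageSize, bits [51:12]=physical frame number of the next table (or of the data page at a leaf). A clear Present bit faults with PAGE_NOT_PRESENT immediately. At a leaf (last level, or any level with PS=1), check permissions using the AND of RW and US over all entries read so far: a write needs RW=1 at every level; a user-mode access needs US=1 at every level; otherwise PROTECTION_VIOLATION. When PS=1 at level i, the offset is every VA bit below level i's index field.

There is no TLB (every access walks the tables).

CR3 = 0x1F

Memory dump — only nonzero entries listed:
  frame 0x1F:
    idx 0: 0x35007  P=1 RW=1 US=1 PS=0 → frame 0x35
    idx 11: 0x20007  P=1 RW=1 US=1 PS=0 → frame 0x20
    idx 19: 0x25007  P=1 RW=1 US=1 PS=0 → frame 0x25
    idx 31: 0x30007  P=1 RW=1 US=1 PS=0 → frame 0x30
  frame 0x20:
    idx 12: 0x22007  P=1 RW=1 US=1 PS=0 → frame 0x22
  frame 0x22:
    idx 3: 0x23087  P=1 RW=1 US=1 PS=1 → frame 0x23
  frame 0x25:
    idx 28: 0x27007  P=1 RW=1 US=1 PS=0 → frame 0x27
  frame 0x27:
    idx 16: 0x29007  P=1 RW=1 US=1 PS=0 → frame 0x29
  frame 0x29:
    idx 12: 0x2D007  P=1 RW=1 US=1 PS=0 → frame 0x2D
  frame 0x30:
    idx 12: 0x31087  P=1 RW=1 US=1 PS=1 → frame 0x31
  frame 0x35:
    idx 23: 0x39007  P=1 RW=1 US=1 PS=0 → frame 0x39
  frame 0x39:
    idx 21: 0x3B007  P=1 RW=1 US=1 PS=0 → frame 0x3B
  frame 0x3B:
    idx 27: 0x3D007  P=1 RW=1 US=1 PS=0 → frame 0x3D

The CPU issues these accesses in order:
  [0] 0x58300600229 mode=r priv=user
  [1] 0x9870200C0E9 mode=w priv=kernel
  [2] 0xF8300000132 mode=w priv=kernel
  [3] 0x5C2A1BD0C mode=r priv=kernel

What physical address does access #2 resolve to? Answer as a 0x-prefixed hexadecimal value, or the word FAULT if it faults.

Walk each access:
#0 VA=0x58300600229 (r,user):
  L0 @0x1F[11] → 0x20007  P=1,RW=1,US=1,PS=0
  L1 @0x20[12] → 0x22007  P=1,RW=1,US=1,PS=0
  L2 @0x22[3] → 0x23087  P=1,RW=1,US=1,PS=1
  ⇒ phys 0x23229 (huge @L2)  [3 reads]
#1 VA=0x9870200C0E9 (w,kernel):
  L0 @0x1F[19] → 0x25007  P=1,RW=1,US=1,PS=0
  L1 @0x25[28] → 0x27007  P=1,RW=1,US=1,PS=0
  L2 @0x27[16] → 0x29007  P=1,RW=1,US=1,PS=0
  L3 @0x29[12] → 0x2D007  P=1,RW=1,US=1,PS=0
  ⇒ phys 0x2D0E9  [4 reads]
#2 VA=0xF8300000132 (w,kernel):
  L0 @0x1F[31] → 0x30007  P=1,RW=1,US=1,PS=0
  L1 @0x30[12] → 0x31087  P=1,RW=1,US=1,PS=1
  ⇒ phys 0x31132 (huge @L1)  [2 reads]
#3 VA=0x5C2A1BD0C (r,kernel):
  L0 @0x1F[0] → 0x35007  P=1,RW=1,US=1,PS=0
  L1 @0x35[23] → 0x39007  P=1,RW=1,US=1,PS=0
  L2 @0x39[21] → 0x3B007  P=1,RW=1,US=1,PS=0
  L3 @0x3B[27] → 0x3D007  P=1,RW=1,US=1,PS=0
  ⇒ phys 0x3DD0C  [4 reads]

Access #2 PA: 0x31132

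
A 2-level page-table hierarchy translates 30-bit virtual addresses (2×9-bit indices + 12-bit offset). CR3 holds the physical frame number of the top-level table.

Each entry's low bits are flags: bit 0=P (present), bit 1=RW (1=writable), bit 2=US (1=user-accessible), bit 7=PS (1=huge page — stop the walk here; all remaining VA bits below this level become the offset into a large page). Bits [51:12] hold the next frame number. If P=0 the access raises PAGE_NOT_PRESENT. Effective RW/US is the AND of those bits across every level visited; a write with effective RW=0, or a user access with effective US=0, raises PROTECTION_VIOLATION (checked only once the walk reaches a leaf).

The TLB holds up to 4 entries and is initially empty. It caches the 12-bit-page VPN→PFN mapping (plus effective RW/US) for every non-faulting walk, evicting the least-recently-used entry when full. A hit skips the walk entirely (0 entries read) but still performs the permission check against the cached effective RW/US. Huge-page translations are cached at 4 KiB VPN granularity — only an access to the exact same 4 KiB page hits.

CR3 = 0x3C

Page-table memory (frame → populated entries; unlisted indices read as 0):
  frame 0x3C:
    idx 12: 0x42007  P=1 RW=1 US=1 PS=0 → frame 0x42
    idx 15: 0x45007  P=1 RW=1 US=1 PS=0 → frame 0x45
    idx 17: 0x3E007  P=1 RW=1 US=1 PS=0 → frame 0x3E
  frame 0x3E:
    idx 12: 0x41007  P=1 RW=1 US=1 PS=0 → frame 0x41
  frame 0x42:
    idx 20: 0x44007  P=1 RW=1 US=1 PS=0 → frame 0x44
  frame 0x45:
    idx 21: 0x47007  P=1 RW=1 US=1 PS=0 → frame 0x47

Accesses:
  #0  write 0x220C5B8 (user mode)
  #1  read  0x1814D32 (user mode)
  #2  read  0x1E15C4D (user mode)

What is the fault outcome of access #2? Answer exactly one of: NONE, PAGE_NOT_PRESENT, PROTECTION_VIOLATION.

Trace:
#0 VA=0x220C5B8 (w,user):
  L0: frame=0x3C idx=17 entry=0x3E007 [P=1 RW=1 US=1 PS=0]
  L1: frame=0x3E idx=12 entry=0x41007 [P=1 RW=1 US=1 PS=0]
  ✓ 0x415B8  — 2 lookups
#1 VA=0x1814D32 (r,user):
  L0: frame=0x3C idx=12 entry=0x42007 [P=1 RW=1 US=1 PS=0]
  L1: frame=0x42 idx=20 entry=0x44007 [P=1 RW=1 US=1 PS=0]
  ✓ 0x44D32  — 2 lookups
#2 VA=0x1E15C4D (r,user):
  L0: frame=0x3C idx=15 entry=0x45007 [P=1 RW=1 US=1 PS=0]
  L1: frame=0x45 idx=21 entry=0x47007 [P=1 RW=1 US=1 PS=0]
  ✓ 0x47C4D  — 2 lookups

Access #2 fault: NONE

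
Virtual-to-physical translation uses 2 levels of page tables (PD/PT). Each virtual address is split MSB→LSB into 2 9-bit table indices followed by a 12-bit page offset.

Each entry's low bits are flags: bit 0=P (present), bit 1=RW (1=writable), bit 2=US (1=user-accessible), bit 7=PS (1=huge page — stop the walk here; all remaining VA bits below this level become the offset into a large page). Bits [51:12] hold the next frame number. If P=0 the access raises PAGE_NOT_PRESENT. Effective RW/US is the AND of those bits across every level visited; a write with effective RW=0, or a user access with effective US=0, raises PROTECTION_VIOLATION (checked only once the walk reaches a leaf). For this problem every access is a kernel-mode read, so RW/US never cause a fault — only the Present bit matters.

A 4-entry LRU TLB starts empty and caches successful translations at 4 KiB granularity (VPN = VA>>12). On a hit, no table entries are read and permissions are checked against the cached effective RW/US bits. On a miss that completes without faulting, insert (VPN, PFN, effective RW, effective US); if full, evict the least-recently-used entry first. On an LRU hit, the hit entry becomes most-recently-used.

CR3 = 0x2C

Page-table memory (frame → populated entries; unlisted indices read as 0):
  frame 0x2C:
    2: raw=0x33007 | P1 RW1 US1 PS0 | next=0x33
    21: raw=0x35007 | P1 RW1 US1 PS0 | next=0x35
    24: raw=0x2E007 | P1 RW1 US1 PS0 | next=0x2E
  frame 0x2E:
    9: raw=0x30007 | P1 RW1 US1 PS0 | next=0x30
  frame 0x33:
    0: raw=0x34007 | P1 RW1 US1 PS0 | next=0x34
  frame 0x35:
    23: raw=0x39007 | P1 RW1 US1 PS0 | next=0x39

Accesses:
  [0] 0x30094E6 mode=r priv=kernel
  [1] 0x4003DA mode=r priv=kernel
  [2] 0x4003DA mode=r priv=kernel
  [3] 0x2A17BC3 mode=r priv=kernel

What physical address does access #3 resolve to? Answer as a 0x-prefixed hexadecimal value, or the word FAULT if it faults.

Walk each access:
#0 VA=0x30094E6 (r,kernel):
  lvl0: tbl 0x2C, slot 24 ⇒ 0x2E007 (P1/RW1/US1/PS0)
  lvl1: tbl 0x2E, slot 9 ⇒ 0x30007 (P1/RW1/US1/PS0)
  ⇒ phys 0x304E6  [2 reads]
#1 VA=0x4003DA (r,kernel):
  lvl0: tbl 0x2C, slot 2 ⇒ 0x33007 (P1/RW1/US1/PS0)
  lvl1: tbl 0x33, slot 0 ⇒ 0x34007 (P1/RW1/US1/PS0)
  ⇒ phys 0x343DA  [2 reads]
#2 VA=0x4003DA (r,kernel):
  TLB hit vpn=0x400 → PA=0x343DA
#3 VA=0x2A17BC3 (r,kernel):
  lvl0: tbl 0x2C, slot 21 ⇒ 0x35007 (P1/RW1/US1/PS0)
  lvl1: tbl 0x35, slot 23 ⇒ 0x39007 (P1/RW1/US1/PS0)
  ⇒ phys 0x39BC3  [2 reads]

Access #3 PA: 0x39BC3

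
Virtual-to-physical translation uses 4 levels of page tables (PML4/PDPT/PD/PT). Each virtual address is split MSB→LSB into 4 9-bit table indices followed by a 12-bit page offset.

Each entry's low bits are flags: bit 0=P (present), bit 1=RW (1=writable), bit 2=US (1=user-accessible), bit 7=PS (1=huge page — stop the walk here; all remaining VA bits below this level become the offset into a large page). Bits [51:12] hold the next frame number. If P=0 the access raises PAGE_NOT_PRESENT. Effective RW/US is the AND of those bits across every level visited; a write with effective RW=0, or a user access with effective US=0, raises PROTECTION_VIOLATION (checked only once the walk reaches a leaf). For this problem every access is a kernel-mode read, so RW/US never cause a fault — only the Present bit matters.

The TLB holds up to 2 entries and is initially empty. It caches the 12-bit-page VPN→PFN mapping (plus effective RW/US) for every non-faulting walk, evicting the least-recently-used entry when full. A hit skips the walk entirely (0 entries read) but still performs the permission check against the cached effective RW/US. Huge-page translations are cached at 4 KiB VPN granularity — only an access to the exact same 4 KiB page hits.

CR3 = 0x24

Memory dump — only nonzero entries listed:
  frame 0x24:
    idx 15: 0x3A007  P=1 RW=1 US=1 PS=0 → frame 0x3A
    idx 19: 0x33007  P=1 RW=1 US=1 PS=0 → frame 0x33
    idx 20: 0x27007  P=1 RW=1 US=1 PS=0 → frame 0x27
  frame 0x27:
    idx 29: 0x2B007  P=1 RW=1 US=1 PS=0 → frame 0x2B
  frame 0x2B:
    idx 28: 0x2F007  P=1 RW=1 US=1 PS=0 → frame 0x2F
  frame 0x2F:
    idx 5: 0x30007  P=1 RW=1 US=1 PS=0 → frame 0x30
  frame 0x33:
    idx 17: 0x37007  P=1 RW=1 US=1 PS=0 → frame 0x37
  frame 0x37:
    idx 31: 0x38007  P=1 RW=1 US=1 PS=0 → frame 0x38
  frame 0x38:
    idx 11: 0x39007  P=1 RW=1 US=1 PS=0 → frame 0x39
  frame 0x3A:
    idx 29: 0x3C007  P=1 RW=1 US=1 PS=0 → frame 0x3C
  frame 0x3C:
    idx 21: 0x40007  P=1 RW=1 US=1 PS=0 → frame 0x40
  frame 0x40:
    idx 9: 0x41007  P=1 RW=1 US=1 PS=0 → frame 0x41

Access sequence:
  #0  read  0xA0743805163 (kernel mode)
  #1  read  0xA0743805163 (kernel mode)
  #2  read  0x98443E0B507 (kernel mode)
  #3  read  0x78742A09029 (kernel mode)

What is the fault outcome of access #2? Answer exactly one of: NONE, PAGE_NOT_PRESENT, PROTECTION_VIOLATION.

Walk each access:
#0 VA=0xA0743805163 (r,kernel):
  L0 @0x24[20] → 0x27007  P=1,RW=1,US=1,PS=0
  L1 @0x27[29] → 0x2B007  P=1,RW=1,US=1,PS=0
  L2 @0x2B[28] → 0x2F007  P=1,RW=1,US=1,PS=0
  L3 @0x2F[5] → 0x30007  P=1,RW=1,US=1,PS=0
  ✓ 0x30163  — 4 lookups
#1 VA=0xA0743805163 (r,kernel):
  TLB hit vpn=0xA0743805 → PA=0x30163
#2 VA=0x98443E0B507 (r,kernel):
  L0 @0x24[19] → 0x33007  P=1,RW=1,US=1,PS=0
  L1 @0x33[17] → 0x37007  P=1,RW=1,US=1,PS=0
  L2 @0x37[31] → 0x38007  P=1,RW=1,US=1,PS=0
  L3 @0x38[11] → 0x39007  P=1,RW=1,US=1,PS=0
  ✓ 0x39507  — 4 lookups
#3 VA=0x78742A09029 (r,kernel):
  L0 @0x24[15] → 0x3A007  P=1,RW=1,US=1,PS=0
  L1 @0x3A[29] → 0x3C007  P=1,RW=1,US=1,PS=0
  L2 @0x3C[21] → 0x40007  P=1,RW=1,US=1,PS=0
  L3 @0x40[9] → 0x41007  P=1,RW=1,US=1,PS=0
  ✓ 0x41029  — 4 lookups

Access #2 fault: NONE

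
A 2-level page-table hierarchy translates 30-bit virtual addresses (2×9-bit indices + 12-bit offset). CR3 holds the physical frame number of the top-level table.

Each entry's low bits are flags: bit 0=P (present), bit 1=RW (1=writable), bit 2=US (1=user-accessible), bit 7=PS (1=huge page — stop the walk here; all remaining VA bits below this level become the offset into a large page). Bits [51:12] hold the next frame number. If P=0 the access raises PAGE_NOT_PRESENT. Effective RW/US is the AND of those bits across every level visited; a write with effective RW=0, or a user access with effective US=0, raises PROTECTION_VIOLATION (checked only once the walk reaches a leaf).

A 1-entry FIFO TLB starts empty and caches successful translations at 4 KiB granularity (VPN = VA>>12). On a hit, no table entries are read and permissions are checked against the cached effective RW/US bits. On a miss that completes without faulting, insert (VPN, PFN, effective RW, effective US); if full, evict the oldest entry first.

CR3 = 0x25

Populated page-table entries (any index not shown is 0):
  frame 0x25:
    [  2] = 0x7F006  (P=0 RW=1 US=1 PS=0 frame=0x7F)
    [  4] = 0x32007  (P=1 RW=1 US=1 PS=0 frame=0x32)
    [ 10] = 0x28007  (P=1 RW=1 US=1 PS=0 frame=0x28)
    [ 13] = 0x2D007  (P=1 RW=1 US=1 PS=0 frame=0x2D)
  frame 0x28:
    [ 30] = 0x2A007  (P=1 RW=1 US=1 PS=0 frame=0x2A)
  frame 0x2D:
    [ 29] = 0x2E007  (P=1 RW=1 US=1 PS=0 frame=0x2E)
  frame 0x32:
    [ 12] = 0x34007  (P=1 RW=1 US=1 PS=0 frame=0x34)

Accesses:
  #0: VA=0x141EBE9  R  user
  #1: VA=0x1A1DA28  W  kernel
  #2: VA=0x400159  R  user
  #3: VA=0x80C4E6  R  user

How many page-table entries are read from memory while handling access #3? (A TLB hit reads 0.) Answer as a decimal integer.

Trace:
#0 VA=0x141EBE9 (r,user):
  lvl0: tbl 0x25, slot 10 ⇒ 0x28007 (P1/RW1/US1/PS0)
  lvl1: tbl 0x28, slot 30 ⇒ 0x2A007 (P1/RW1/US1/PS0)
  ✓ 0x2ABE9  — 2 lookups
#1 VA=0x1A1DA28 (w,kernel):
  lvl0: tbl 0x25, slot 13 ⇒ 0x2D007 (P1/RW1/US1/PS0)
  lvl1: tbl 0x2D, slot 29 ⇒ 0x2E007 (P1/RW1/US1/PS0)
  ✓ 0x2EA28  — 2 lookups
#2 VA=0x400159 (r,user):
  lvl0: tbl 0x25, slot 2 ⇒ 0x7F006 (P0/RW1/US1/PS0)
  → PAGE_NOT_PRESENT  (1 entries read)
#3 VA=0x80C4E6 (r,user):
  lvl0: tbl 0x25, slot 4 ⇒ 0x32007 (P1/RW1/US1/PS0)
  lvl1: tbl 0x32, slot 12 ⇒ 0x34007 (P1/RW1/US1/PS0)
  ✓ 0x344E6  — 2 lookups

Entries read for #3: 2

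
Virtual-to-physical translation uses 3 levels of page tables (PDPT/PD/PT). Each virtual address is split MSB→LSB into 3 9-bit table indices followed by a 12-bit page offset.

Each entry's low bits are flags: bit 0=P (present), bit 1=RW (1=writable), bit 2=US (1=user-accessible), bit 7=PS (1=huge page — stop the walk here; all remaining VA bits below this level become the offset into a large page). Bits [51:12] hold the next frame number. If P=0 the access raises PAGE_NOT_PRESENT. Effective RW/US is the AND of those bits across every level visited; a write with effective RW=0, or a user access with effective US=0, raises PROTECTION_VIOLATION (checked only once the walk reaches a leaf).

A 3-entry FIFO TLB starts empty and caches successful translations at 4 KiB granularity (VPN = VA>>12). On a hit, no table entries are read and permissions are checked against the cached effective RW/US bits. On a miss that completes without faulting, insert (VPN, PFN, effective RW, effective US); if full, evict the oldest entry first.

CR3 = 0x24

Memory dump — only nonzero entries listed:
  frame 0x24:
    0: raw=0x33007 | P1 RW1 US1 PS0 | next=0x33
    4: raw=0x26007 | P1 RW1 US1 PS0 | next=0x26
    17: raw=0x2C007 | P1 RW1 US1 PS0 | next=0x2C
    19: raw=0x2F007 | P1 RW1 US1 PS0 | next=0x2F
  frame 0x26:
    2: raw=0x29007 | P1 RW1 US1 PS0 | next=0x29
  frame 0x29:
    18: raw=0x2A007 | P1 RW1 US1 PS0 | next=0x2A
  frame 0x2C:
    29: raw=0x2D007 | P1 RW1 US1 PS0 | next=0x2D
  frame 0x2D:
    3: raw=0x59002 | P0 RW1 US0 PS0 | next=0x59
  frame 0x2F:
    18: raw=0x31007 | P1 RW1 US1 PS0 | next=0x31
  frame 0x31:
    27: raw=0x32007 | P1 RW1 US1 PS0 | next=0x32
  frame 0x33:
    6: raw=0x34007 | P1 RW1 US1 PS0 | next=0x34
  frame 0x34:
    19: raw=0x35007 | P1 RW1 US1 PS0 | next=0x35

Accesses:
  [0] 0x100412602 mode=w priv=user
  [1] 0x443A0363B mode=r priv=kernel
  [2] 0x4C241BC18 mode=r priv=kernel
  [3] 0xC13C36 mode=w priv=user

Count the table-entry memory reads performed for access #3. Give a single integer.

Walk each access:
#0 VA=0x100412602 (w,user):
  L0: frame=0x24 idx=4 entry=0x26007 [P=1 RW=1 US=1 PS=0]
  L1: frame=0x26 idx=2 entry=0x29007 [P=1 RW=1 US=1 PS=0]
  L2: frame=0x29 idx=18 entry=0x2A007 [P=1 RW=1 US=1 PS=0]
  → PA=0x2A602  (3 entries read)
#1 VA=0x443A0363B (r,kernel):
  L0: frame=0x24 idx=17 entry=0x2C007 [P=1 RW=1 US=1 PS=0]
  L1: frame=0x2C idx=29 entry=0x2D007 [P=1 RW=1 US=1 PS=0]
  L2: frame=0x2D idx=3 entry=0x59002 [P=0 RW=1 US=0 PS=0]
  ✗ PAGE_NOT_PRESENT  [3 reads]
#2 VA=0x4C241BC18 (r,kernel):
  L0: frame=0x24 idx=19 entry=0x2F007 [P=1 RW=1 US=1 PS=0]
  L1: frame=0x2F idx=18 entry=0x31007 [P=1 RW=1 US=1 PS=0]
  L2: frame=0x31 idx=27 entry=0x32007 [P=1 RW=1 US=1 PS=0]
  → PA=0x32C18  (3 entries read)
#3 VA=0xC13C36 (w,user):
  L0: frame=0x24 idx=0 entry=0x33007 [P=1 RW=1 US=1 PS=0]
  L1: frame=0x33 idx=6 entry=0x34007 [P=1 RW=1 US=1 PS=0]
  L2: frame=0x34 idx=19 entry=0x35007 [P=1 RW=1 US=1 PS=0]
  → PA=0x35C36  (3 entries read)

Entries read for #3: 3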